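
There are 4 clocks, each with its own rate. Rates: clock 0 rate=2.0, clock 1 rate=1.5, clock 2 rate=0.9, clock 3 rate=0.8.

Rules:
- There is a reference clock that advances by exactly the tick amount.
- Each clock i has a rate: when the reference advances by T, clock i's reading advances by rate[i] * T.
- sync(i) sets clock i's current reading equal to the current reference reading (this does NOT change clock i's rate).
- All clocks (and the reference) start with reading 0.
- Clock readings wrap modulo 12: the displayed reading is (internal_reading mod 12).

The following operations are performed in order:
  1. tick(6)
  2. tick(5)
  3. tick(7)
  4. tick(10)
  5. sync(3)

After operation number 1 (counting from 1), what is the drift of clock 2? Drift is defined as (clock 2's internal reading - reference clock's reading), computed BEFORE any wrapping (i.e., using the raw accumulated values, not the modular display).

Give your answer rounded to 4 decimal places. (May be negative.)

After op 1 tick(6): ref=6.0000 raw=[12.0000 9.0000 5.4000 4.8000]
Drift of clock 2 after op 1: 5.4000 - 6.0000 = -0.6000

Answer: -0.6000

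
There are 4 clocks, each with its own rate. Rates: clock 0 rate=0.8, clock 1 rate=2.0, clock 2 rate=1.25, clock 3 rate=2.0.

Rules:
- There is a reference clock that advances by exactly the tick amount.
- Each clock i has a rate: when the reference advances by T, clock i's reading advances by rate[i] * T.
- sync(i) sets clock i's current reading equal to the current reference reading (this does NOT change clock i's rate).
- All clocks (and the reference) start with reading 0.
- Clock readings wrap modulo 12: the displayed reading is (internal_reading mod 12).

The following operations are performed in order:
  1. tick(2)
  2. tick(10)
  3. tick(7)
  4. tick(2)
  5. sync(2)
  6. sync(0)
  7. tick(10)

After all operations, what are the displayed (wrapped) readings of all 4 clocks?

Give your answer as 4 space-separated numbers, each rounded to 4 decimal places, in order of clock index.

After op 1 tick(2): ref=2.0000 raw=[1.6000 4.0000 2.5000 4.0000]
After op 2 tick(10): ref=12.0000 raw=[9.6000 24.0000 15.0000 24.0000]
After op 3 tick(7): ref=19.0000 raw=[15.2000 38.0000 23.7500 38.0000]
After op 4 tick(2): ref=21.0000 raw=[16.8000 42.0000 26.2500 42.0000]
After op 5 sync(2): ref=21.0000 raw=[16.8000 42.0000 21.0000 42.0000]
After op 6 sync(0): ref=21.0000 raw=[21.0000 42.0000 21.0000 42.0000]
After op 7 tick(10): ref=31.0000 raw=[29.0000 62.0000 33.5000 62.0000]
Wrap final raw readings (mod 12): 29.0000 mod 12 = 5.0000; 62.0000 mod 12 = 2.0000; 33.5000 mod 12 = 9.5000; 62.0000 mod 12 = 2.0000

Answer: 5.0000 2.0000 9.5000 2.0000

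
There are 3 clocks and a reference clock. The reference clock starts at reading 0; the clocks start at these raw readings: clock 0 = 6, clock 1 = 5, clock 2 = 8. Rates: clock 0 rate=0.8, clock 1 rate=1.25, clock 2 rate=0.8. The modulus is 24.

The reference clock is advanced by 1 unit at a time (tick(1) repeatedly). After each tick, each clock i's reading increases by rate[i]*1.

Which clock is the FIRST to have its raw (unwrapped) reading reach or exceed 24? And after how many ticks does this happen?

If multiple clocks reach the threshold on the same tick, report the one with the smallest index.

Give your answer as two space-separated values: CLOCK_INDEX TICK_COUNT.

Answer: 1 16

Derivation:
clock 0: start=6, rate=0.8, needs 24-6 = 18; ticks = ceil(18/0.8) = ceil(22.5000) = 23; reading at tick 23 = 6 + 0.8*23 = 24.4000
clock 1: start=5, rate=1.25, needs 24-5 = 19; ticks = ceil(19/1.25) = ceil(15.2000) = 16; reading at tick 16 = 5 + 1.25*16 = 25.0000
clock 2: start=8, rate=0.8, needs 24-8 = 16; ticks = ceil(16/0.8) = ceil(20.0000) = 20; reading at tick 20 = 8 + 0.8*20 = 24.0000
Minimum tick count = 16; winners = [1]; smallest index = 1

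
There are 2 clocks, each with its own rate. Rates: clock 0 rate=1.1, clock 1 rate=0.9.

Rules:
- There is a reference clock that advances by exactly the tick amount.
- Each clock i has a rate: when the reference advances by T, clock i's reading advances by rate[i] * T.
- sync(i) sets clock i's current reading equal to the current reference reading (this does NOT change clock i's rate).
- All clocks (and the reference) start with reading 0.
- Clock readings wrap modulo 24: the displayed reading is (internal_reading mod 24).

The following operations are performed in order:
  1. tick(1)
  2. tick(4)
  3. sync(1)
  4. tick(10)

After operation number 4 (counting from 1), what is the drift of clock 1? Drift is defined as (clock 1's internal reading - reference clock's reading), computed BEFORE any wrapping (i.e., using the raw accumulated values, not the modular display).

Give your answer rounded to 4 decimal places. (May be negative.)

Answer: -1.0000

Derivation:
After op 1 tick(1): ref=1.0000 raw=[1.1000 0.9000]
After op 2 tick(4): ref=5.0000 raw=[5.5000 4.5000]
After op 3 sync(1): ref=5.0000 raw=[5.5000 5.0000]
After op 4 tick(10): ref=15.0000 raw=[16.5000 14.0000]
Drift of clock 1 after op 4: 14.0000 - 15.0000 = -1.0000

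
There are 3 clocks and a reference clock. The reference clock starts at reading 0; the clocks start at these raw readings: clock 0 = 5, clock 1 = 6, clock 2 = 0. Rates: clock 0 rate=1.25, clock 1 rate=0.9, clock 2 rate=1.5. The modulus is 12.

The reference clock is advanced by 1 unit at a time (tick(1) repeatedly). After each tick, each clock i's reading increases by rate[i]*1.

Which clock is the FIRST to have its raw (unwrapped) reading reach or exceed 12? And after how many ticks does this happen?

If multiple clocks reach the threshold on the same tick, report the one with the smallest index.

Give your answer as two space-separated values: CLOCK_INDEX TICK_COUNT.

clock 0: start=5, rate=1.25, needs 12-5 = 7; ticks = ceil(7/1.25) = ceil(5.6000) = 6; reading at tick 6 = 5 + 1.25*6 = 12.5000
clock 1: start=6, rate=0.9, needs 12-6 = 6; ticks = ceil(6/0.9) = ceil(6.6667) = 7; reading at tick 7 = 6 + 0.9*7 = 12.3000
clock 2: start=0, rate=1.5, needs 12-0 = 12; ticks = ceil(12/1.5) = ceil(8.0000) = 8; reading at tick 8 = 0 + 1.5*8 = 12.0000
Minimum tick count = 6; winners = [0]; smallest index = 0

Answer: 0 6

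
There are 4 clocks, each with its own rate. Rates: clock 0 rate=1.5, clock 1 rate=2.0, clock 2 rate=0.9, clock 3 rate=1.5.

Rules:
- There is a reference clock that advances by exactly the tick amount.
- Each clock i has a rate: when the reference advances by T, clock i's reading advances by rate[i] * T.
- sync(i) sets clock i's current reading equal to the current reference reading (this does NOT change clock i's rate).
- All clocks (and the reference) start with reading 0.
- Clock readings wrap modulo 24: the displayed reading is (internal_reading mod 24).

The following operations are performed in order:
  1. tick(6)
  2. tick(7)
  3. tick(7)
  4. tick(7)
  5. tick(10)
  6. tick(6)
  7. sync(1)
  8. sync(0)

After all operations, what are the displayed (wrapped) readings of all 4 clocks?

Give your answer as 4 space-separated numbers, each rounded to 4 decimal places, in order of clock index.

After op 1 tick(6): ref=6.0000 raw=[9.0000 12.0000 5.4000 9.0000]
After op 2 tick(7): ref=13.0000 raw=[19.5000 26.0000 11.7000 19.5000]
After op 3 tick(7): ref=20.0000 raw=[30.0000 40.0000 18.0000 30.0000]
After op 4 tick(7): ref=27.0000 raw=[40.5000 54.0000 24.3000 40.5000]
After op 5 tick(10): ref=37.0000 raw=[55.5000 74.0000 33.3000 55.5000]
After op 6 tick(6): ref=43.0000 raw=[64.5000 86.0000 38.7000 64.5000]
After op 7 sync(1): ref=43.0000 raw=[64.5000 43.0000 38.7000 64.5000]
After op 8 sync(0): ref=43.0000 raw=[43.0000 43.0000 38.7000 64.5000]
Wrap final raw readings (mod 24): 43.0000 mod 24 = 19.0000; 43.0000 mod 24 = 19.0000; 38.7000 mod 24 = 14.7000; 64.5000 mod 24 = 16.5000

Answer: 19.0000 19.0000 14.7000 16.5000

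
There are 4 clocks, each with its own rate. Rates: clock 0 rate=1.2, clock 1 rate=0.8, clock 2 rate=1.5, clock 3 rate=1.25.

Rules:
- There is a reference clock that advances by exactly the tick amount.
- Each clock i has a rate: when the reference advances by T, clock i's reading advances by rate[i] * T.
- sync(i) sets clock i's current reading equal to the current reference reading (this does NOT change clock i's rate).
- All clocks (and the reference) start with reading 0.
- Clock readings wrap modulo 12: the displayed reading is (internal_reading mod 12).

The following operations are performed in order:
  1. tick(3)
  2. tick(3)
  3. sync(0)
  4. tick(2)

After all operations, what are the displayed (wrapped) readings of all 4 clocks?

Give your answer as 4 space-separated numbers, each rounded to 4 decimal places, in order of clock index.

Answer: 8.4000 6.4000 0.0000 10.0000

Derivation:
After op 1 tick(3): ref=3.0000 raw=[3.6000 2.4000 4.5000 3.7500]
After op 2 tick(3): ref=6.0000 raw=[7.2000 4.8000 9.0000 7.5000]
After op 3 sync(0): ref=6.0000 raw=[6.0000 4.8000 9.0000 7.5000]
After op 4 tick(2): ref=8.0000 raw=[8.4000 6.4000 12.0000 10.0000]
Wrap final raw readings (mod 12): 8.4000 mod 12 = 8.4000; 6.4000 mod 12 = 6.4000; 12.0000 mod 12 = 0.0000; 10.0000 mod 12 = 10.0000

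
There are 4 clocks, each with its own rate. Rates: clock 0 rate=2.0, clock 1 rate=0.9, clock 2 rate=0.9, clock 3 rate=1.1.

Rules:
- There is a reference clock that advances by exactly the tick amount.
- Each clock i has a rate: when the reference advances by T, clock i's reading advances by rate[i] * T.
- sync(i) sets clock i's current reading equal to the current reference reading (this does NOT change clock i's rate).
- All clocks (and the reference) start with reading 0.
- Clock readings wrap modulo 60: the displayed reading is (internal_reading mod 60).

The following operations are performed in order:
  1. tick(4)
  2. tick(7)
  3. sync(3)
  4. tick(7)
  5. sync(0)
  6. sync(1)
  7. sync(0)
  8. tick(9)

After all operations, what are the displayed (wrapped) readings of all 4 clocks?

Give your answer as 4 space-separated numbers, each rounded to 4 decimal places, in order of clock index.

After op 1 tick(4): ref=4.0000 raw=[8.0000 3.6000 3.6000 4.4000]
After op 2 tick(7): ref=11.0000 raw=[22.0000 9.9000 9.9000 12.1000]
After op 3 sync(3): ref=11.0000 raw=[22.0000 9.9000 9.9000 11.0000]
After op 4 tick(7): ref=18.0000 raw=[36.0000 16.2000 16.2000 18.7000]
After op 5 sync(0): ref=18.0000 raw=[18.0000 16.2000 16.2000 18.7000]
After op 6 sync(1): ref=18.0000 raw=[18.0000 18.0000 16.2000 18.7000]
After op 7 sync(0): ref=18.0000 raw=[18.0000 18.0000 16.2000 18.7000]
After op 8 tick(9): ref=27.0000 raw=[36.0000 26.1000 24.3000 28.6000]
Wrap final raw readings (mod 60): 36.0000 mod 60 = 36.0000; 26.1000 mod 60 = 26.1000; 24.3000 mod 60 = 24.3000; 28.6000 mod 60 = 28.6000

Answer: 36.0000 26.1000 24.3000 28.6000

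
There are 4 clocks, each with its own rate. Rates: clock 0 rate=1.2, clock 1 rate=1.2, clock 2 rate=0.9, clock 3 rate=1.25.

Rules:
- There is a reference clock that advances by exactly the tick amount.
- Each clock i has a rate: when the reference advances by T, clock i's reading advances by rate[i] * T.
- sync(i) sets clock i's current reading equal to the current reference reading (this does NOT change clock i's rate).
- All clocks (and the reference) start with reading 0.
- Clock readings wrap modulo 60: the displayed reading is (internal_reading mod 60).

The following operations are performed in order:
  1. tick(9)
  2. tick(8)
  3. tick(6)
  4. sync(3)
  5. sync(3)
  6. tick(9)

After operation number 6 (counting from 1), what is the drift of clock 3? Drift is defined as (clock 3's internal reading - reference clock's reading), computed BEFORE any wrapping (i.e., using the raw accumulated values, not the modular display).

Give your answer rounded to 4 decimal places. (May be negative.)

After op 1 tick(9): ref=9.0000 raw=[10.8000 10.8000 8.1000 11.2500]
After op 2 tick(8): ref=17.0000 raw=[20.4000 20.4000 15.3000 21.2500]
After op 3 tick(6): ref=23.0000 raw=[27.6000 27.6000 20.7000 28.7500]
After op 4 sync(3): ref=23.0000 raw=[27.6000 27.6000 20.7000 23.0000]
After op 5 sync(3): ref=23.0000 raw=[27.6000 27.6000 20.7000 23.0000]
After op 6 tick(9): ref=32.0000 raw=[38.4000 38.4000 28.8000 34.2500]
Drift of clock 3 after op 6: 34.2500 - 32.0000 = 2.2500

Answer: 2.2500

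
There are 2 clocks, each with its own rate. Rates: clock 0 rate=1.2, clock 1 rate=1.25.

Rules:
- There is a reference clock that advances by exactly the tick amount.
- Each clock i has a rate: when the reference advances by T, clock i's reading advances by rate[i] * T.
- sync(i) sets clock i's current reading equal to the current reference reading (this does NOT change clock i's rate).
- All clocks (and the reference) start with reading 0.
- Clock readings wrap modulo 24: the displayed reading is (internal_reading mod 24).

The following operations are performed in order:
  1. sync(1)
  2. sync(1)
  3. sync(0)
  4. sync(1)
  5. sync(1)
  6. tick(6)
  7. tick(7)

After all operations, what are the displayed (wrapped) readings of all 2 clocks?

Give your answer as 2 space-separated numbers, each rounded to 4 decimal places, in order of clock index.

Answer: 15.6000 16.2500

Derivation:
After op 1 sync(1): ref=0.0000 raw=[0.0000 0.0000]
After op 2 sync(1): ref=0.0000 raw=[0.0000 0.0000]
After op 3 sync(0): ref=0.0000 raw=[0.0000 0.0000]
After op 4 sync(1): ref=0.0000 raw=[0.0000 0.0000]
After op 5 sync(1): ref=0.0000 raw=[0.0000 0.0000]
After op 6 tick(6): ref=6.0000 raw=[7.2000 7.5000]
After op 7 tick(7): ref=13.0000 raw=[15.6000 16.2500]
Wrap final raw readings (mod 24): 15.6000 mod 24 = 15.6000; 16.2500 mod 24 = 16.2500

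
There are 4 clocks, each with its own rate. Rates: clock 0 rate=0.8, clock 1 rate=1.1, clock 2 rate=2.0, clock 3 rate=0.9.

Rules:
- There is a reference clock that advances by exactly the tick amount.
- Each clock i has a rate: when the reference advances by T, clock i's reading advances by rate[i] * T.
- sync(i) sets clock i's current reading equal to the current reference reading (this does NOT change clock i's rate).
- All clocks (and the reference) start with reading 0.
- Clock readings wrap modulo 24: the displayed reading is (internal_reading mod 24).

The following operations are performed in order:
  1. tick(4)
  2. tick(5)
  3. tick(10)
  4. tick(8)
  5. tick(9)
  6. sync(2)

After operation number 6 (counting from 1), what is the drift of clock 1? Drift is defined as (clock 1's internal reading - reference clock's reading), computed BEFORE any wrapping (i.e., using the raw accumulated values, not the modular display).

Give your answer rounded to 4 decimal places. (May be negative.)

Answer: 3.6000

Derivation:
After op 1 tick(4): ref=4.0000 raw=[3.2000 4.4000 8.0000 3.6000]
After op 2 tick(5): ref=9.0000 raw=[7.2000 9.9000 18.0000 8.1000]
After op 3 tick(10): ref=19.0000 raw=[15.2000 20.9000 38.0000 17.1000]
After op 4 tick(8): ref=27.0000 raw=[21.6000 29.7000 54.0000 24.3000]
After op 5 tick(9): ref=36.0000 raw=[28.8000 39.6000 72.0000 32.4000]
After op 6 sync(2): ref=36.0000 raw=[28.8000 39.6000 36.0000 32.4000]
Drift of clock 1 after op 6: 39.6000 - 36.0000 = 3.6000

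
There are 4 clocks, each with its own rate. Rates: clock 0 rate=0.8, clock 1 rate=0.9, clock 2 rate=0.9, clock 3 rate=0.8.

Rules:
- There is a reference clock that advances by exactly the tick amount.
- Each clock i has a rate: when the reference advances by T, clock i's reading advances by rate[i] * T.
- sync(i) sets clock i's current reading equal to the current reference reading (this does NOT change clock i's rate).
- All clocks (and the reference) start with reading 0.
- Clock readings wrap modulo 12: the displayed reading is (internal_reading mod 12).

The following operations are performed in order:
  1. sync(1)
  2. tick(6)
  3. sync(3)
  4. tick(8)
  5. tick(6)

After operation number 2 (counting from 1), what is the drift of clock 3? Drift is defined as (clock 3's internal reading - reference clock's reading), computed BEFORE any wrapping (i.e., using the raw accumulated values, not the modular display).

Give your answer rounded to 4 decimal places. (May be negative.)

Answer: -1.2000

Derivation:
After op 1 sync(1): ref=0.0000 raw=[0.0000 0.0000 0.0000 0.0000]
After op 2 tick(6): ref=6.0000 raw=[4.8000 5.4000 5.4000 4.8000]
Drift of clock 3 after op 2: 4.8000 - 6.0000 = -1.2000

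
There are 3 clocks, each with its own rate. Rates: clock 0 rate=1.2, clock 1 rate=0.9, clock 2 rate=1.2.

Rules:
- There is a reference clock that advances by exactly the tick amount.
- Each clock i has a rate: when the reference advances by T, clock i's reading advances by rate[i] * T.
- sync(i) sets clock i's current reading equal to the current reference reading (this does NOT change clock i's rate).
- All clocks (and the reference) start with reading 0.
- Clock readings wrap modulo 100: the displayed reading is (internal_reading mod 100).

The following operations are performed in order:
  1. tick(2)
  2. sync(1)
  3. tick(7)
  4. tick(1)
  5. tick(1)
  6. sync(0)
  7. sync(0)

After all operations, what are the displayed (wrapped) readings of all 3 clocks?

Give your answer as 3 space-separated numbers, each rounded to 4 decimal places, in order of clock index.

After op 1 tick(2): ref=2.0000 raw=[2.4000 1.8000 2.4000]
After op 2 sync(1): ref=2.0000 raw=[2.4000 2.0000 2.4000]
After op 3 tick(7): ref=9.0000 raw=[10.8000 8.3000 10.8000]
After op 4 tick(1): ref=10.0000 raw=[12.0000 9.2000 12.0000]
After op 5 tick(1): ref=11.0000 raw=[13.2000 10.1000 13.2000]
After op 6 sync(0): ref=11.0000 raw=[11.0000 10.1000 13.2000]
After op 7 sync(0): ref=11.0000 raw=[11.0000 10.1000 13.2000]
Wrap final raw readings (mod 100): 11.0000 mod 100 = 11.0000; 10.1000 mod 100 = 10.1000; 13.2000 mod 100 = 13.2000

Answer: 11.0000 10.1000 13.2000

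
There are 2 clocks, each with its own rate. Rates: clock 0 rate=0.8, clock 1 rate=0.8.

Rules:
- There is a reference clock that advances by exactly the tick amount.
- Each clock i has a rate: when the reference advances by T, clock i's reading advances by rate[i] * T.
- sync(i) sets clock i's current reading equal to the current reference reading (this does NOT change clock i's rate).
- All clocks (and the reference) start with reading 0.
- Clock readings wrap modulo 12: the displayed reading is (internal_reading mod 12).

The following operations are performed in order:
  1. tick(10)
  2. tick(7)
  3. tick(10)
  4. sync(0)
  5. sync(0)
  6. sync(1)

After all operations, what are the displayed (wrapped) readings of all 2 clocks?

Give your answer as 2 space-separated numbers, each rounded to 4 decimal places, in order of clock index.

Answer: 3.0000 3.0000

Derivation:
After op 1 tick(10): ref=10.0000 raw=[8.0000 8.0000]
After op 2 tick(7): ref=17.0000 raw=[13.6000 13.6000]
After op 3 tick(10): ref=27.0000 raw=[21.6000 21.6000]
After op 4 sync(0): ref=27.0000 raw=[27.0000 21.6000]
After op 5 sync(0): ref=27.0000 raw=[27.0000 21.6000]
After op 6 sync(1): ref=27.0000 raw=[27.0000 27.0000]
Wrap final raw readings (mod 12): 27.0000 mod 12 = 3.0000; 27.0000 mod 12 = 3.0000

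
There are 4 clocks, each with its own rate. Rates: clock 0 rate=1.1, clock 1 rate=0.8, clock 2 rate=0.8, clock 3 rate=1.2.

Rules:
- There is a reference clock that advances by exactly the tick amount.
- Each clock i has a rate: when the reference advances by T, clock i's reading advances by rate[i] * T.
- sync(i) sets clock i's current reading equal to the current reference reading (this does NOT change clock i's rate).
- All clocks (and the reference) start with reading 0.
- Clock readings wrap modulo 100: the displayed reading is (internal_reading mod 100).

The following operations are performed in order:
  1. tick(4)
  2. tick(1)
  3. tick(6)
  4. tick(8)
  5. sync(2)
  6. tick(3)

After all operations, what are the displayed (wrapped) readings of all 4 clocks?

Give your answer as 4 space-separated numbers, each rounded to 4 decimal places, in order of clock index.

After op 1 tick(4): ref=4.0000 raw=[4.4000 3.2000 3.2000 4.8000]
After op 2 tick(1): ref=5.0000 raw=[5.5000 4.0000 4.0000 6.0000]
After op 3 tick(6): ref=11.0000 raw=[12.1000 8.8000 8.8000 13.2000]
After op 4 tick(8): ref=19.0000 raw=[20.9000 15.2000 15.2000 22.8000]
After op 5 sync(2): ref=19.0000 raw=[20.9000 15.2000 19.0000 22.8000]
After op 6 tick(3): ref=22.0000 raw=[24.2000 17.6000 21.4000 26.4000]
Wrap final raw readings (mod 100): 24.2000 mod 100 = 24.2000; 17.6000 mod 100 = 17.6000; 21.4000 mod 100 = 21.4000; 26.4000 mod 100 = 26.4000

Answer: 24.2000 17.6000 21.4000 26.4000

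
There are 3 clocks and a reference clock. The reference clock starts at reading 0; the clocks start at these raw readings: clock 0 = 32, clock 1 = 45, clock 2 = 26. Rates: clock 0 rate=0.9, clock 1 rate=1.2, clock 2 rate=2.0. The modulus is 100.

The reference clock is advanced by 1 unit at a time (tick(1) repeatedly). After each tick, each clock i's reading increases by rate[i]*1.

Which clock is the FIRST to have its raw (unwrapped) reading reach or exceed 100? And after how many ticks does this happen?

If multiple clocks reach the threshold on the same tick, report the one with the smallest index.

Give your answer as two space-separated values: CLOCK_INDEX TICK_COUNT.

Answer: 2 37

Derivation:
clock 0: start=32, rate=0.9, needs 100-32 = 68; ticks = ceil(68/0.9) = ceil(75.5556) = 76; reading at tick 76 = 32 + 0.9*76 = 100.4000
clock 1: start=45, rate=1.2, needs 100-45 = 55; ticks = ceil(55/1.2) = ceil(45.8333) = 46; reading at tick 46 = 45 + 1.2*46 = 100.2000
clock 2: start=26, rate=2.0, needs 100-26 = 74; ticks = ceil(74/2.0) = ceil(37.0000) = 37; reading at tick 37 = 26 + 2.0*37 = 100.0000
Minimum tick count = 37; winners = [2]; smallest index = 2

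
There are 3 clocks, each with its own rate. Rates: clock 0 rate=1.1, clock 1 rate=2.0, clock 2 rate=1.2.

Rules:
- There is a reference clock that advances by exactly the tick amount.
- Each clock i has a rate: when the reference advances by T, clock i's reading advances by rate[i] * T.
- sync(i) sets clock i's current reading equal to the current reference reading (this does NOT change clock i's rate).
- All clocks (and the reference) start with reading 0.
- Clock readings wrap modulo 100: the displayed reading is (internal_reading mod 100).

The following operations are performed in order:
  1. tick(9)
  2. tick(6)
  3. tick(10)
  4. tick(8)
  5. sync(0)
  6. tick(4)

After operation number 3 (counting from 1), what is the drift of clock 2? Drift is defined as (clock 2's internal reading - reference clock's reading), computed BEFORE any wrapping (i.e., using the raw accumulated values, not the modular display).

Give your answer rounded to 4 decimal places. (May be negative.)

After op 1 tick(9): ref=9.0000 raw=[9.9000 18.0000 10.8000]
After op 2 tick(6): ref=15.0000 raw=[16.5000 30.0000 18.0000]
After op 3 tick(10): ref=25.0000 raw=[27.5000 50.0000 30.0000]
Drift of clock 2 after op 3: 30.0000 - 25.0000 = 5.0000

Answer: 5.0000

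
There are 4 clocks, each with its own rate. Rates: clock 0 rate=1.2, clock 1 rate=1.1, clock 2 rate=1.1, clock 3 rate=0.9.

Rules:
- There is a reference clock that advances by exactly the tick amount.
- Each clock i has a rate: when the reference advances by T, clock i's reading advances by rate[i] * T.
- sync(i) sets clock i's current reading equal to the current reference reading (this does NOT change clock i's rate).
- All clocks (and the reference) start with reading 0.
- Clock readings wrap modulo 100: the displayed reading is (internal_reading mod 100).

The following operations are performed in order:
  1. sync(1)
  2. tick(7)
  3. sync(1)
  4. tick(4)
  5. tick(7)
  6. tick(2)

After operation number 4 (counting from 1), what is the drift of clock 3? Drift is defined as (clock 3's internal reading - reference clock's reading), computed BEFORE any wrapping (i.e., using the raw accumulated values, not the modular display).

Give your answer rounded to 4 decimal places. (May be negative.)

After op 1 sync(1): ref=0.0000 raw=[0.0000 0.0000 0.0000 0.0000]
After op 2 tick(7): ref=7.0000 raw=[8.4000 7.7000 7.7000 6.3000]
After op 3 sync(1): ref=7.0000 raw=[8.4000 7.0000 7.7000 6.3000]
After op 4 tick(4): ref=11.0000 raw=[13.2000 11.4000 12.1000 9.9000]
Drift of clock 3 after op 4: 9.9000 - 11.0000 = -1.1000

Answer: -1.1000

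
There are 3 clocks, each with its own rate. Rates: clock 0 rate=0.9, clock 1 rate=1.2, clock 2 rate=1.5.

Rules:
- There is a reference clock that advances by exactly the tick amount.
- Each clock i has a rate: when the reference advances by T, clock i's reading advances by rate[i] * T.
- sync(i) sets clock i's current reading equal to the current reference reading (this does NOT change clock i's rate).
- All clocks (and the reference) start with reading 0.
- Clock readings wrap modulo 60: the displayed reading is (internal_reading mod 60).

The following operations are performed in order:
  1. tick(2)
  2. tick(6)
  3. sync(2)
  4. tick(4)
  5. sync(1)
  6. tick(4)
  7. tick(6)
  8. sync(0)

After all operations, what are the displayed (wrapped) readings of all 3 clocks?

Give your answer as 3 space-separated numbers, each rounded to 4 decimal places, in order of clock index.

After op 1 tick(2): ref=2.0000 raw=[1.8000 2.4000 3.0000]
After op 2 tick(6): ref=8.0000 raw=[7.2000 9.6000 12.0000]
After op 3 sync(2): ref=8.0000 raw=[7.2000 9.6000 8.0000]
After op 4 tick(4): ref=12.0000 raw=[10.8000 14.4000 14.0000]
After op 5 sync(1): ref=12.0000 raw=[10.8000 12.0000 14.0000]
After op 6 tick(4): ref=16.0000 raw=[14.4000 16.8000 20.0000]
After op 7 tick(6): ref=22.0000 raw=[19.8000 24.0000 29.0000]
After op 8 sync(0): ref=22.0000 raw=[22.0000 24.0000 29.0000]
Wrap final raw readings (mod 60): 22.0000 mod 60 = 22.0000; 24.0000 mod 60 = 24.0000; 29.0000 mod 60 = 29.0000

Answer: 22.0000 24.0000 29.0000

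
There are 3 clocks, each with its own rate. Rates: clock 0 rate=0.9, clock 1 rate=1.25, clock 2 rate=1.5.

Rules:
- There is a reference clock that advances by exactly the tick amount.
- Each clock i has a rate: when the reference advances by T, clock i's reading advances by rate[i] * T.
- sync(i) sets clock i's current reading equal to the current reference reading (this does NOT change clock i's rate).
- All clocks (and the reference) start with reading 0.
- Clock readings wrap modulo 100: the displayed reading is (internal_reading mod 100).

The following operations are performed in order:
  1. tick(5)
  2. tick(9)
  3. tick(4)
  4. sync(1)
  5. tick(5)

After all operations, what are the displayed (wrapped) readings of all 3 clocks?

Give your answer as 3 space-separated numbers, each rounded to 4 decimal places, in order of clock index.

Answer: 20.7000 24.2500 34.5000

Derivation:
After op 1 tick(5): ref=5.0000 raw=[4.5000 6.2500 7.5000]
After op 2 tick(9): ref=14.0000 raw=[12.6000 17.5000 21.0000]
After op 3 tick(4): ref=18.0000 raw=[16.2000 22.5000 27.0000]
After op 4 sync(1): ref=18.0000 raw=[16.2000 18.0000 27.0000]
After op 5 tick(5): ref=23.0000 raw=[20.7000 24.2500 34.5000]
Wrap final raw readings (mod 100): 20.7000 mod 100 = 20.7000; 24.2500 mod 100 = 24.2500; 34.5000 mod 100 = 34.5000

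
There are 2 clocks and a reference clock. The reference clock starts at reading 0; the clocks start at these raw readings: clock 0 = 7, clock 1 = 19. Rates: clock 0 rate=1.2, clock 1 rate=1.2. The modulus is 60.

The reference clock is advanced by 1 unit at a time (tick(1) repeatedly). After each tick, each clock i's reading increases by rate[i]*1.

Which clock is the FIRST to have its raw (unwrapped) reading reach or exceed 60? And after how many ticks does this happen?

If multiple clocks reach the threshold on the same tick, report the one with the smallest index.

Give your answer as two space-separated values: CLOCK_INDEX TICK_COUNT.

clock 0: start=7, rate=1.2, needs 60-7 = 53; ticks = ceil(53/1.2) = ceil(44.1667) = 45; reading at tick 45 = 7 + 1.2*45 = 61.0000
clock 1: start=19, rate=1.2, needs 60-19 = 41; ticks = ceil(41/1.2) = ceil(34.1667) = 35; reading at tick 35 = 19 + 1.2*35 = 61.0000
Minimum tick count = 35; winners = [1]; smallest index = 1

Answer: 1 35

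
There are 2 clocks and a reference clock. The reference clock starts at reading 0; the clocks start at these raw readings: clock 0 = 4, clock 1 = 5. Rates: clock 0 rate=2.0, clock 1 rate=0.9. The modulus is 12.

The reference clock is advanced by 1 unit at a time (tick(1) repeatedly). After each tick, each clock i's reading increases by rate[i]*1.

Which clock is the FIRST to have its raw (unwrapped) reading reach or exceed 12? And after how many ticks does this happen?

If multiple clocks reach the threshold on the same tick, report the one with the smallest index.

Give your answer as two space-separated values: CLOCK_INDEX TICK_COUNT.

clock 0: start=4, rate=2.0, needs 12-4 = 8; ticks = ceil(8/2.0) = ceil(4.0000) = 4; reading at tick 4 = 4 + 2.0*4 = 12.0000
clock 1: start=5, rate=0.9, needs 12-5 = 7; ticks = ceil(7/0.9) = ceil(7.7778) = 8; reading at tick 8 = 5 + 0.9*8 = 12.2000
Minimum tick count = 4; winners = [0]; smallest index = 0

Answer: 0 4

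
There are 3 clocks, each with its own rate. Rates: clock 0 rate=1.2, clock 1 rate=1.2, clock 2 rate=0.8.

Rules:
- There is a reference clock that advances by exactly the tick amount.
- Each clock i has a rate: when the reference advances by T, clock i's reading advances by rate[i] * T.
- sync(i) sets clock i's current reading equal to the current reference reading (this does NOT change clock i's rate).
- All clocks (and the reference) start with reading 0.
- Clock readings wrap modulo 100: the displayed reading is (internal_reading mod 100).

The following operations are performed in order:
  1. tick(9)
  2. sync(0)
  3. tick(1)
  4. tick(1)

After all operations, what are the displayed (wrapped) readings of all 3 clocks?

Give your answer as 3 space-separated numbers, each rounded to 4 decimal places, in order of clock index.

After op 1 tick(9): ref=9.0000 raw=[10.8000 10.8000 7.2000]
After op 2 sync(0): ref=9.0000 raw=[9.0000 10.8000 7.2000]
After op 3 tick(1): ref=10.0000 raw=[10.2000 12.0000 8.0000]
After op 4 tick(1): ref=11.0000 raw=[11.4000 13.2000 8.8000]
Wrap final raw readings (mod 100): 11.4000 mod 100 = 11.4000; 13.2000 mod 100 = 13.2000; 8.8000 mod 100 = 8.8000

Answer: 11.4000 13.2000 8.8000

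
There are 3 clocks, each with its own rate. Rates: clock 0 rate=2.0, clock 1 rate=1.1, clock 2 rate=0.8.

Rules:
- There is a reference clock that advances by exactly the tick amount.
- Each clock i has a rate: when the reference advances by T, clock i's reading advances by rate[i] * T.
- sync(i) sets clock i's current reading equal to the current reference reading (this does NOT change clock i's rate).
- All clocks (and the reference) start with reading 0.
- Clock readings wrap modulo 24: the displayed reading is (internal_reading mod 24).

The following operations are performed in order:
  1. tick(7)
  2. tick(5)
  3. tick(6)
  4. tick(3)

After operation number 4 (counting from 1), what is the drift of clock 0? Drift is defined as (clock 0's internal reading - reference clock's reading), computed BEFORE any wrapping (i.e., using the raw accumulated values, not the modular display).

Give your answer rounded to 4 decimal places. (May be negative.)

Answer: 21.0000

Derivation:
After op 1 tick(7): ref=7.0000 raw=[14.0000 7.7000 5.6000]
After op 2 tick(5): ref=12.0000 raw=[24.0000 13.2000 9.6000]
After op 3 tick(6): ref=18.0000 raw=[36.0000 19.8000 14.4000]
After op 4 tick(3): ref=21.0000 raw=[42.0000 23.1000 16.8000]
Drift of clock 0 after op 4: 42.0000 - 21.0000 = 21.0000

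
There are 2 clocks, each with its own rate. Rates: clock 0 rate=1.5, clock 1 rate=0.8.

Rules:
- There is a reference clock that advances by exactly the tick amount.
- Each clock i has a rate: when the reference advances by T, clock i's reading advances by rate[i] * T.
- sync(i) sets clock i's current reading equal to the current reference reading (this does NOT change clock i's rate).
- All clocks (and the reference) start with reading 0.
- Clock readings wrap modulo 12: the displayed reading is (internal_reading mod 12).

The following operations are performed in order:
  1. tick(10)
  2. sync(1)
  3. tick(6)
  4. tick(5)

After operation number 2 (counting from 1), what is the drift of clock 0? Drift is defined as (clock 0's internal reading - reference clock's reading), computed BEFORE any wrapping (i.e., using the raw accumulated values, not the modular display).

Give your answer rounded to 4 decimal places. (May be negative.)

After op 1 tick(10): ref=10.0000 raw=[15.0000 8.0000]
After op 2 sync(1): ref=10.0000 raw=[15.0000 10.0000]
Drift of clock 0 after op 2: 15.0000 - 10.0000 = 5.0000

Answer: 5.0000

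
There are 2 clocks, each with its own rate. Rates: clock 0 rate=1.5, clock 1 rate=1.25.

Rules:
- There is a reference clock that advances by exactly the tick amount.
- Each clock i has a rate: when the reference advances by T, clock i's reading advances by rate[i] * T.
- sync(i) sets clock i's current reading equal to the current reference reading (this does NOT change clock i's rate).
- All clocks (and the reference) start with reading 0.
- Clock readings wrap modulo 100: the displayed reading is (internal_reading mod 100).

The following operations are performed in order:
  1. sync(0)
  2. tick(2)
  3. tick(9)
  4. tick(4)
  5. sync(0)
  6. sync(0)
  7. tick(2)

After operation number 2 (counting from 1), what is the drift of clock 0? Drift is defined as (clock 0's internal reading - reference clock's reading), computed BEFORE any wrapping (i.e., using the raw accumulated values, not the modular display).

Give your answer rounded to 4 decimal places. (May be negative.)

Answer: 1.0000

Derivation:
After op 1 sync(0): ref=0.0000 raw=[0.0000 0.0000]
After op 2 tick(2): ref=2.0000 raw=[3.0000 2.5000]
Drift of clock 0 after op 2: 3.0000 - 2.0000 = 1.0000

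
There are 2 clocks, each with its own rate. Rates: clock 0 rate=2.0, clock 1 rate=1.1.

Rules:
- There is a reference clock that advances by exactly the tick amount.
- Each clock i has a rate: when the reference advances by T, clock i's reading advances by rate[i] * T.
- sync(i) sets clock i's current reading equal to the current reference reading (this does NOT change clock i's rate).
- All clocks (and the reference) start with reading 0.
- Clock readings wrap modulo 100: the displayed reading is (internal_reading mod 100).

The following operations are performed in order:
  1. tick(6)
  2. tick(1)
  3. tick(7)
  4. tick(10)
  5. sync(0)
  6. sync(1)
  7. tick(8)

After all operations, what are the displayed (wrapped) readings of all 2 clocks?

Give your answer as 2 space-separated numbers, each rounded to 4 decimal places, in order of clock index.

Answer: 40.0000 32.8000

Derivation:
After op 1 tick(6): ref=6.0000 raw=[12.0000 6.6000]
After op 2 tick(1): ref=7.0000 raw=[14.0000 7.7000]
After op 3 tick(7): ref=14.0000 raw=[28.0000 15.4000]
After op 4 tick(10): ref=24.0000 raw=[48.0000 26.4000]
After op 5 sync(0): ref=24.0000 raw=[24.0000 26.4000]
After op 6 sync(1): ref=24.0000 raw=[24.0000 24.0000]
After op 7 tick(8): ref=32.0000 raw=[40.0000 32.8000]
Wrap final raw readings (mod 100): 40.0000 mod 100 = 40.0000; 32.8000 mod 100 = 32.8000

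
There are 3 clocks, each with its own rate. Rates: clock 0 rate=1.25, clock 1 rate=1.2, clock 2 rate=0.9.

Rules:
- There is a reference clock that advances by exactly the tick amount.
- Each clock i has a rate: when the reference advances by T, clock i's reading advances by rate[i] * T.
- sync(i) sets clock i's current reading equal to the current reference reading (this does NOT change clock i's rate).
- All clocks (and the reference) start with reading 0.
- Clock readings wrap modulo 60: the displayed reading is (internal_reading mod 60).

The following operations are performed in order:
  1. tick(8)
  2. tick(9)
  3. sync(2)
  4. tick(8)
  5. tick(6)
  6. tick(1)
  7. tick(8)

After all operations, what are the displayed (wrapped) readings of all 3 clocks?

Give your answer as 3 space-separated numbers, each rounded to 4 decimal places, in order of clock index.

After op 1 tick(8): ref=8.0000 raw=[10.0000 9.6000 7.2000]
After op 2 tick(9): ref=17.0000 raw=[21.2500 20.4000 15.3000]
After op 3 sync(2): ref=17.0000 raw=[21.2500 20.4000 17.0000]
After op 4 tick(8): ref=25.0000 raw=[31.2500 30.0000 24.2000]
After op 5 tick(6): ref=31.0000 raw=[38.7500 37.2000 29.6000]
After op 6 tick(1): ref=32.0000 raw=[40.0000 38.4000 30.5000]
After op 7 tick(8): ref=40.0000 raw=[50.0000 48.0000 37.7000]
Wrap final raw readings (mod 60): 50.0000 mod 60 = 50.0000; 48.0000 mod 60 = 48.0000; 37.7000 mod 60 = 37.7000

Answer: 50.0000 48.0000 37.7000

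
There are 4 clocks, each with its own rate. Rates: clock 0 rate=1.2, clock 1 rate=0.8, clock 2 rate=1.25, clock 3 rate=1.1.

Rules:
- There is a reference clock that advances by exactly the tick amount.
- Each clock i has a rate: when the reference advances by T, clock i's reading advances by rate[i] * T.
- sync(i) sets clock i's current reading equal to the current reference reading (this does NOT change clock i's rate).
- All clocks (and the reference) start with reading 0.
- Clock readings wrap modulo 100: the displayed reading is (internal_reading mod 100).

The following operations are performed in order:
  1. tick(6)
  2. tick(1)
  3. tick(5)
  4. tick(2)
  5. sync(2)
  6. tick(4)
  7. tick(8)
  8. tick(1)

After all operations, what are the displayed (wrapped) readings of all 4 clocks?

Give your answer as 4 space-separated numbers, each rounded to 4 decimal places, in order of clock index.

After op 1 tick(6): ref=6.0000 raw=[7.2000 4.8000 7.5000 6.6000]
After op 2 tick(1): ref=7.0000 raw=[8.4000 5.6000 8.7500 7.7000]
After op 3 tick(5): ref=12.0000 raw=[14.4000 9.6000 15.0000 13.2000]
After op 4 tick(2): ref=14.0000 raw=[16.8000 11.2000 17.5000 15.4000]
After op 5 sync(2): ref=14.0000 raw=[16.8000 11.2000 14.0000 15.4000]
After op 6 tick(4): ref=18.0000 raw=[21.6000 14.4000 19.0000 19.8000]
After op 7 tick(8): ref=26.0000 raw=[31.2000 20.8000 29.0000 28.6000]
After op 8 tick(1): ref=27.0000 raw=[32.4000 21.6000 30.2500 29.7000]
Wrap final raw readings (mod 100): 32.4000 mod 100 = 32.4000; 21.6000 mod 100 = 21.6000; 30.2500 mod 100 = 30.2500; 29.7000 mod 100 = 29.7000

Answer: 32.4000 21.6000 30.2500 29.7000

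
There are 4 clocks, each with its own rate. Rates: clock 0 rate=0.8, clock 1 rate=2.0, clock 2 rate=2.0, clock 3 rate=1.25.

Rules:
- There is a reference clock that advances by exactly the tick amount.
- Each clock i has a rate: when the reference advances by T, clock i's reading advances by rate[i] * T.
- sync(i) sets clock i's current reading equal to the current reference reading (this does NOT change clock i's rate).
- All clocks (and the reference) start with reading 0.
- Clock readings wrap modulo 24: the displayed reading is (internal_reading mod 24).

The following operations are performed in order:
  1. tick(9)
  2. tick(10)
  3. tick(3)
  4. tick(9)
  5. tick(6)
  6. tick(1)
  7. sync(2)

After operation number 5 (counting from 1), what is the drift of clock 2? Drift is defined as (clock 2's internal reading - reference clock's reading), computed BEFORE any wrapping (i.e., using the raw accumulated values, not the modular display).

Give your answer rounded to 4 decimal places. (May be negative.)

Answer: 37.0000

Derivation:
After op 1 tick(9): ref=9.0000 raw=[7.2000 18.0000 18.0000 11.2500]
After op 2 tick(10): ref=19.0000 raw=[15.2000 38.0000 38.0000 23.7500]
After op 3 tick(3): ref=22.0000 raw=[17.6000 44.0000 44.0000 27.5000]
After op 4 tick(9): ref=31.0000 raw=[24.8000 62.0000 62.0000 38.7500]
After op 5 tick(6): ref=37.0000 raw=[29.6000 74.0000 74.0000 46.2500]
Drift of clock 2 after op 5: 74.0000 - 37.0000 = 37.0000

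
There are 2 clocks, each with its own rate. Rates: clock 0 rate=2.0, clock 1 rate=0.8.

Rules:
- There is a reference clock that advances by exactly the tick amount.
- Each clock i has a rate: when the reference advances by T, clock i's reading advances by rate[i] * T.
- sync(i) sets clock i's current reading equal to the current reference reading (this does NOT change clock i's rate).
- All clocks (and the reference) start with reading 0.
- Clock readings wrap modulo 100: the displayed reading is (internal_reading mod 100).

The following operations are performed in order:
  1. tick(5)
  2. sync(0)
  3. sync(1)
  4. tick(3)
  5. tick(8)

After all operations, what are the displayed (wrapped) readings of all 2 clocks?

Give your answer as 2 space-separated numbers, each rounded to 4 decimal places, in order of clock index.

After op 1 tick(5): ref=5.0000 raw=[10.0000 4.0000]
After op 2 sync(0): ref=5.0000 raw=[5.0000 4.0000]
After op 3 sync(1): ref=5.0000 raw=[5.0000 5.0000]
After op 4 tick(3): ref=8.0000 raw=[11.0000 7.4000]
After op 5 tick(8): ref=16.0000 raw=[27.0000 13.8000]
Wrap final raw readings (mod 100): 27.0000 mod 100 = 27.0000; 13.8000 mod 100 = 13.8000

Answer: 27.0000 13.8000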